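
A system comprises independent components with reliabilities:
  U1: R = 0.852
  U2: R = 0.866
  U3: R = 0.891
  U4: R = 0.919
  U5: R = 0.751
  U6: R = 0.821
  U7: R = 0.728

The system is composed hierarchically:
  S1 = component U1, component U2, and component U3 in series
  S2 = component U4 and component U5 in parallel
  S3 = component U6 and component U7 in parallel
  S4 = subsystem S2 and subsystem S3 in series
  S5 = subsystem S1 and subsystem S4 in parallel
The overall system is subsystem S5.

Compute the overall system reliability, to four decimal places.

Series (U1, U2, and U3): 0.852000 × 0.866000 × 0.891000 = 0.657408
Parallel (U4 and U5): 1 − (1 − 0.919000)(1 − 0.751000) = 0.979831
Parallel (U6 and U7): 1 − (1 − 0.821000)(1 − 0.728000) = 0.951312
Series ([0.979831] and [0.951312]): 0.979831 × 0.951312 = 0.932125
Parallel ([0.657408] and [0.932125]): 1 − (1 − 0.657408)(1 − 0.932125) = 0.9767

0.9767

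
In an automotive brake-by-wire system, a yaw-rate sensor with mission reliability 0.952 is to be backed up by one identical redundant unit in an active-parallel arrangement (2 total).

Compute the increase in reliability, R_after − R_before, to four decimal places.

R_before = 0.952
R_after = 1 − (1 − 0.952)^2 = 0.9977
ΔR = 0.9977 − 0.952 = 0.0457

0.0457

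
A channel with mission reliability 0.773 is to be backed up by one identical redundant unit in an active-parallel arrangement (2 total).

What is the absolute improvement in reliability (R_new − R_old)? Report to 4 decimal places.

0.1755

R_before = 0.773
R_after = 1 − (1 − 0.773)^2 = 0.9485
ΔR = 0.9485 − 0.773 = 0.1755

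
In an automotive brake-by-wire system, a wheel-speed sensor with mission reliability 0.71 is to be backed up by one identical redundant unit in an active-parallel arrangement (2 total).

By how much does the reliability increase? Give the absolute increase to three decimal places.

R_before = 0.71
R_after = 1 − (1 − 0.71)^2 = 0.916
ΔR = 0.916 − 0.71 = 0.206

0.206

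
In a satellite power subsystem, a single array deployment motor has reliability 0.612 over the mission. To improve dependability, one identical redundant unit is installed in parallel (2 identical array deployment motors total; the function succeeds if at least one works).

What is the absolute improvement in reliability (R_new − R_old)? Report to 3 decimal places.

R_before = 0.612
R_after = 1 − (1 − 0.612)^2 = 0.849
ΔR = 0.849 − 0.612 = 0.237

0.237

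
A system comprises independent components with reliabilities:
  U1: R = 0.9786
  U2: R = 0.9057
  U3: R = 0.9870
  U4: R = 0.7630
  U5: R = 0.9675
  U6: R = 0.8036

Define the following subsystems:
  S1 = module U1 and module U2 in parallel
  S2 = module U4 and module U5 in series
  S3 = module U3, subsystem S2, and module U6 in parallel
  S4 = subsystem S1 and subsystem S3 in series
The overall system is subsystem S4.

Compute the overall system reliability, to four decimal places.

0.9973

Parallel (U1 and U2): 1 − (1 − 0.978600)(1 − 0.905700) = 0.997982
Series (U4 and U5): 0.763000 × 0.967500 = 0.738203
Parallel (U3, [0.738203], and U6): 1 − (1 − 0.987000)(1 − 0.738203)(1 − 0.803600) = 0.999332
Series ([0.997982] and [0.999332]): 0.997982 × 0.999332 = 0.9973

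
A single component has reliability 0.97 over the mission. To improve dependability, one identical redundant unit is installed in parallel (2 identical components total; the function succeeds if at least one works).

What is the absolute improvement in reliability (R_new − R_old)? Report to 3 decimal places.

0.029

R_before = 0.97
R_after = 1 − (1 − 0.97)^2 = 0.999
ΔR = 0.999 − 0.97 = 0.029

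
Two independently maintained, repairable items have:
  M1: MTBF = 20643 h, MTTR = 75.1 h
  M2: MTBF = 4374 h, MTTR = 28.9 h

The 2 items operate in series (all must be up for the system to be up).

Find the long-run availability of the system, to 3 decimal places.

A(M1) = MTBF/(MTBF+MTTR) = 20643/(20643+75.1) = 0.996375
A(M2) = MTBF/(MTBF+MTTR) = 4374/(4374+28.9) = 0.993436
Series availability: 0.996375 × 0.993436 = 0.990

0.990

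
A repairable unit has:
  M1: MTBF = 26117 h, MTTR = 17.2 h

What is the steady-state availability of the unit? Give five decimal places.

A(M1) = MTBF/(MTBF+MTTR) = 26117/(26117+17.2) = 0.99934

0.99934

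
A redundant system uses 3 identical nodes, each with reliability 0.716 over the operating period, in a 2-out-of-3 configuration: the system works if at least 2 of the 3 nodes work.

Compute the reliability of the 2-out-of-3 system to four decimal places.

0.8038

R = Σ_{i=2}^{3} C(3,i) p^i (1−p)^{3−i} with p = 0.716
C(3,2)·0.716^2·0.284^1 = 0.436783
C(3,3)·0.716^3·0.284^0 = 0.367062
Sum = 0.8038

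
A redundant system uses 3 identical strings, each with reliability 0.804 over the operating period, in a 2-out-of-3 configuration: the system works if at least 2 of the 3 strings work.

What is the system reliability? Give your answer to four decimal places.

0.8998

R = Σ_{i=2}^{3} C(3,i) p^i (1−p)^{3−i} with p = 0.804
C(3,2)·0.804^2·0.196^1 = 0.380093
C(3,3)·0.804^3·0.196^0 = 0.519718
Sum = 0.8998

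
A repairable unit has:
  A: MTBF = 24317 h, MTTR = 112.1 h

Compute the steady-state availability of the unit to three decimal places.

A(A) = MTBF/(MTBF+MTTR) = 24317/(24317+112.1) = 0.995

0.995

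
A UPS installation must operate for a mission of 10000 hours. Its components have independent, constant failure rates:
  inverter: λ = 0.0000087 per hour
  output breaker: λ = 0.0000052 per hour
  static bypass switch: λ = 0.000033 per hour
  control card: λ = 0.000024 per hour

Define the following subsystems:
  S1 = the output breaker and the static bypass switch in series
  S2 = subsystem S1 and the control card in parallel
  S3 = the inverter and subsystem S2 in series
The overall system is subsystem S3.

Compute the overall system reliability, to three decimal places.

0.855

R(inverter) = exp(−0.0000087 × 10000) = 0.91668
R(output breaker) = exp(−0.0000052 × 10000) = 0.94933
R(static bypass switch) = exp(−0.000033 × 10000) = 0.71892
R(control card) = exp(−0.000024 × 10000) = 0.78663
Series (output breaker and static bypass switch): 0.94933 × 0.71892 = 0.68249
Parallel ([0.68249] and control card): 1 − (1 − 0.68249)(1 − 0.78663) = 0.93225
Series (inverter and [0.93225]): 0.91668 × 0.93225 = 0.855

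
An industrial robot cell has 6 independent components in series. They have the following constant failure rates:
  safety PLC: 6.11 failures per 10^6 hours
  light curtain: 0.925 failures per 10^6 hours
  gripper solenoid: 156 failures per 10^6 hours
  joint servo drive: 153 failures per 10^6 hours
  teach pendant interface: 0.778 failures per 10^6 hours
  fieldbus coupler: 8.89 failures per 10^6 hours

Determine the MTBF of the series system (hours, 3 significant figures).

Series of exponential components: λ_sys = Σ λ_i
λ_sys = 0.00000611 + 0.000000925 + 0.000156 + 0.000153 + 0.000000778 + 0.00000889 = 3.2570e-04 /h
MTBF = 1 / λ_sys = 3070 h

3070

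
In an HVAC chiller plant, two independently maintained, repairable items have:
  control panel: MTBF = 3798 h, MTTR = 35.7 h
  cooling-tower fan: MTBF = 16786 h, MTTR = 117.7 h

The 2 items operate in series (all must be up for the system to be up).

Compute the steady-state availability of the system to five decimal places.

A(control panel) = MTBF/(MTBF+MTTR) = 3798/(3798+35.7) = 0.990688
A(cooling-tower fan) = MTBF/(MTBF+MTTR) = 16786/(16786+117.7) = 0.993037
Series availability: 0.990688 × 0.993037 = 0.98379

0.98379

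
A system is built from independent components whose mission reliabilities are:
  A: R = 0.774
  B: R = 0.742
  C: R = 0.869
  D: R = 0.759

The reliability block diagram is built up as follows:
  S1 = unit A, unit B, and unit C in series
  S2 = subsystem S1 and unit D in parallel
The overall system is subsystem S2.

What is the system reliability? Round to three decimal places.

Series (A, B, and C): 0.77400 × 0.74200 × 0.86900 = 0.49907
Parallel ([0.49907] and D): 1 − (1 − 0.49907)(1 − 0.75900) = 0.879

0.879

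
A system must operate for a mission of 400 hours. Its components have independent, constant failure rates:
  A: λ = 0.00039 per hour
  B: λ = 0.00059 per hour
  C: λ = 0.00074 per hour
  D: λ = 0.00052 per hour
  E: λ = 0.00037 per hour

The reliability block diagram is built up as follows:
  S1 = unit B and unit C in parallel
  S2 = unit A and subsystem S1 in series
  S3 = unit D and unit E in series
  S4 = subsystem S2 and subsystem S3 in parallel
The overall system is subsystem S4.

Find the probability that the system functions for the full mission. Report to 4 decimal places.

R(A) = exp(−0.00039 × 400) = 0.855559
R(B) = exp(−0.00059 × 400) = 0.789781
R(C) = exp(−0.00074 × 400) = 0.743787
R(D) = exp(−0.00052 × 400) = 0.812207
R(E) = exp(−0.00037 × 400) = 0.862431
Parallel (B and C): 1 − (1 − 0.789781)(1 − 0.743787) = 0.946139
Series (A and [0.946139]): 0.855559 × 0.946139 = 0.809478
Series (D and E): 0.812207 × 0.862431 = 0.700472
Parallel ([0.809478] and [0.700472]): 1 − (1 − 0.809478)(1 − 0.700472) = 0.9429

0.9429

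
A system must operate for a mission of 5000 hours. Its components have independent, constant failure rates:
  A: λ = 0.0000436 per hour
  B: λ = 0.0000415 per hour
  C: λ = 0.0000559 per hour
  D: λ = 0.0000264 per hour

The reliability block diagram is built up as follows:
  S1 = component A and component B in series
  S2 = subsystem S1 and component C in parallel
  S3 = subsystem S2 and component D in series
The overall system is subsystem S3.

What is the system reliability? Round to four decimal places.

R(A) = exp(−0.0000436 × 5000) = 0.804125
R(B) = exp(−0.0000415 × 5000) = 0.812613
R(C) = exp(−0.0000559 × 5000) = 0.756162
R(D) = exp(−0.0000264 × 5000) = 0.876341
Series (A and B): 0.804125 × 0.812613 = 0.653442
Parallel ([0.653442] and C): 1 − (1 − 0.653442)(1 − 0.756162) = 0.915496
Series ([0.915496] and D): 0.915496 × 0.876341 = 0.8023

0.8023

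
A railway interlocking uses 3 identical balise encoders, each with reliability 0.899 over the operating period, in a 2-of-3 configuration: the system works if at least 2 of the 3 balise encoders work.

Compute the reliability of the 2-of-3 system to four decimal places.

0.9715

R = Σ_{i=2}^{3} C(3,i) p^i (1−p)^{3−i} with p = 0.899
C(3,2)·0.899^2·0.101^1 = 0.244885
C(3,3)·0.899^3·0.101^0 = 0.726573
Sum = 0.9715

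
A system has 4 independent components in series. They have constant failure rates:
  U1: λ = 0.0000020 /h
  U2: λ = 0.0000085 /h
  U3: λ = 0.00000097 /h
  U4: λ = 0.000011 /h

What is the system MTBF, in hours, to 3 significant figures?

Series of exponential components: λ_sys = Σ λ_i
λ_sys = 0.0000020 + 0.0000085 + 0.00000097 + 0.000011 = 2.2470e-05 /h
MTBF = 1 / λ_sys = 44500 h

44500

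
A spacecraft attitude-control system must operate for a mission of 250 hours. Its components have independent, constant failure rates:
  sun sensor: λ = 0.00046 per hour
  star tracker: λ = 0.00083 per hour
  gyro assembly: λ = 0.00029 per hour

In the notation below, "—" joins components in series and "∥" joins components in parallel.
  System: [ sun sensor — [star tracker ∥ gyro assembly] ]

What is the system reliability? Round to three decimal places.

0.880

R(sun sensor) = exp(−0.00046 × 250) = 0.89137
R(star tracker) = exp(−0.00083 × 250) = 0.81261
R(gyro assembly) = exp(−0.00029 × 250) = 0.93007
Parallel (star tracker and gyro assembly): 1 − (1 − 0.81261)(1 − 0.93007) = 0.98690
Series (sun sensor and [0.98690]): 0.89137 × 0.98690 = 0.880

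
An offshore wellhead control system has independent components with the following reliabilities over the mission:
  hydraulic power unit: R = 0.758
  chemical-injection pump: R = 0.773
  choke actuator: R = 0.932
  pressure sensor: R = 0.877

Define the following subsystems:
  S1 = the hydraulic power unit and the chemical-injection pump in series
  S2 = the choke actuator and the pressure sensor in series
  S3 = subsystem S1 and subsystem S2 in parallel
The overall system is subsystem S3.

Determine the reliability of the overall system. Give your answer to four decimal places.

Series (hydraulic power unit and chemical-injection pump): 0.758000 × 0.773000 = 0.585934
Series (choke actuator and pressure sensor): 0.932000 × 0.877000 = 0.817364
Parallel ([0.585934] and [0.817364]): 1 − (1 − 0.585934)(1 − 0.817364) = 0.9244

0.9244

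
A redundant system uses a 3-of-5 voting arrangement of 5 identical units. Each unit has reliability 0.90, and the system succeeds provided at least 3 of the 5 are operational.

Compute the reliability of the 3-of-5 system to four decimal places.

0.9914

R = Σ_{i=3}^{5} C(5,i) p^i (1−p)^{5−i} with p = 0.90
C(5,3)·0.90^3·0.10^2 = 0.072900
C(5,4)·0.90^4·0.10^1 = 0.328050
C(5,5)·0.90^5·0.10^0 = 0.590490
Sum = 0.9914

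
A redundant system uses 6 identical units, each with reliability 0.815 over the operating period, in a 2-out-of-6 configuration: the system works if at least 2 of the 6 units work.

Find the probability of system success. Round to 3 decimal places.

0.999

R = Σ_{i=2}^{6} C(6,i) p^i (1−p)^{6−i} with p = 0.815
C(6,2)·0.815^2·0.185^4 = 0.01167
C(6,3)·0.815^3·0.185^3 = 0.06855
C(6,4)·0.815^4·0.185^2 = 0.22650
C(6,5)·0.815^5·0.185^1 = 0.39913
C(6,6)·0.815^6·0.185^0 = 0.29305
Sum = 0.999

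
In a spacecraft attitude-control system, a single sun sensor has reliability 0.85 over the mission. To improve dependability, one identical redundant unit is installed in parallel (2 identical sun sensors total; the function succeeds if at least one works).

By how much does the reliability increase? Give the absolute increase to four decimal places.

0.1275

R_before = 0.85
R_after = 1 − (1 − 0.85)^2 = 0.9775
ΔR = 0.9775 − 0.85 = 0.1275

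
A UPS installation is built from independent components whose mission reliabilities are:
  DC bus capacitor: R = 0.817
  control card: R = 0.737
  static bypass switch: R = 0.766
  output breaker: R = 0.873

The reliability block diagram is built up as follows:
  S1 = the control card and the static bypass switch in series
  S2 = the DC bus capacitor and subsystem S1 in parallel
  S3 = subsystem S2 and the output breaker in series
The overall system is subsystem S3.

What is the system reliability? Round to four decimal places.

0.8034

Series (control card and static bypass switch): 0.737000 × 0.766000 = 0.564542
Parallel (DC bus capacitor and [0.564542]): 1 − (1 − 0.817000)(1 − 0.564542) = 0.920311
Series ([0.920311] and output breaker): 0.920311 × 0.873000 = 0.8034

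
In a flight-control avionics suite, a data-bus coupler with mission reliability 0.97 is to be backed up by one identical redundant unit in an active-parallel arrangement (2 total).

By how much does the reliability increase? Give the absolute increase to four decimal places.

R_before = 0.97
R_after = 1 − (1 − 0.97)^2 = 0.9991
ΔR = 0.9991 − 0.97 = 0.0291

0.0291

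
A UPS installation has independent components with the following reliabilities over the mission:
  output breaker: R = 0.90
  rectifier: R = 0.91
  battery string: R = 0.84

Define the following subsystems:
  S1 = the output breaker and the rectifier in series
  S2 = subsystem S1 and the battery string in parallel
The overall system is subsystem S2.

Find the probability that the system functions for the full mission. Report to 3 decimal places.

Series (output breaker and rectifier): 0.90000 × 0.91000 = 0.81900
Parallel ([0.81900] and battery string): 1 − (1 − 0.81900)(1 − 0.84000) = 0.971

0.971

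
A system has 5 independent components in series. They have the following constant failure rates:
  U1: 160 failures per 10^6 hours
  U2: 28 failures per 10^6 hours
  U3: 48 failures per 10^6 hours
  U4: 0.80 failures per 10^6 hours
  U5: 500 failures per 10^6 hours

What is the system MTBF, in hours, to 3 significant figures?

Series of exponential components: λ_sys = Σ λ_i
λ_sys = 0.00016 + 0.000028 + 0.000048 + 0.00000080 + 0.00050 = 7.3680e-04 /h
MTBF = 1 / λ_sys = 1360 h

1360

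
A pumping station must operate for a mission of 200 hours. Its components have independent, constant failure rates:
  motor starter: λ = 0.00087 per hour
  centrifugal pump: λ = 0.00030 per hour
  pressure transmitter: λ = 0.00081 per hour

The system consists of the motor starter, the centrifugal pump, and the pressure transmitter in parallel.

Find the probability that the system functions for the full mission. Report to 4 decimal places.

0.9986

R(motor starter) = exp(−0.00087 × 200) = 0.840297
R(centrifugal pump) = exp(−0.00030 × 200) = 0.941765
R(pressure transmitter) = exp(−0.00081 × 200) = 0.850441
Parallel (motor starter, centrifugal pump, and pressure transmitter): 1 − (1 − 0.840297)(1 − 0.941765)(1 − 0.850441) = 0.9986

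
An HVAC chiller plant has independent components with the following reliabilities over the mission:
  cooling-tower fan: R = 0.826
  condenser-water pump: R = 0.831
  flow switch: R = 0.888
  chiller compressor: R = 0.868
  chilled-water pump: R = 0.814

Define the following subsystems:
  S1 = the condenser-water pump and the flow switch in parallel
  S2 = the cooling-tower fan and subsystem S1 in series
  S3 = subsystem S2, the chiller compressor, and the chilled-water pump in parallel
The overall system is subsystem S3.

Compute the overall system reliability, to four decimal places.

Parallel (condenser-water pump and flow switch): 1 − (1 − 0.831000)(1 − 0.888000) = 0.981072
Series (cooling-tower fan and [0.981072]): 0.826000 × 0.981072 = 0.810365
Parallel ([0.810365], chiller compressor, and chilled-water pump): 1 − (1 − 0.810365)(1 − 0.868000)(1 − 0.814000) = 0.9953

0.9953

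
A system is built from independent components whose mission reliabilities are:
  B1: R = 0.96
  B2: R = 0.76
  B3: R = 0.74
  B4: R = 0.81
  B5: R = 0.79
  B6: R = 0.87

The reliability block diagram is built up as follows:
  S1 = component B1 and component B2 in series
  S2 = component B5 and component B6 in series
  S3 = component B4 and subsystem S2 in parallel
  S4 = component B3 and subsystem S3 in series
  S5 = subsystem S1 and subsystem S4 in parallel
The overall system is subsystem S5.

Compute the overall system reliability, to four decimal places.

0.9178

Series (B1 and B2): 0.960000 × 0.760000 = 0.729600
Series (B5 and B6): 0.790000 × 0.870000 = 0.687300
Parallel (B4 and [0.687300]): 1 − (1 − 0.810000)(1 − 0.687300) = 0.940587
Series (B3 and [0.940587]): 0.740000 × 0.940587 = 0.696034
Parallel ([0.729600] and [0.696034]): 1 − (1 − 0.729600)(1 − 0.696034) = 0.9178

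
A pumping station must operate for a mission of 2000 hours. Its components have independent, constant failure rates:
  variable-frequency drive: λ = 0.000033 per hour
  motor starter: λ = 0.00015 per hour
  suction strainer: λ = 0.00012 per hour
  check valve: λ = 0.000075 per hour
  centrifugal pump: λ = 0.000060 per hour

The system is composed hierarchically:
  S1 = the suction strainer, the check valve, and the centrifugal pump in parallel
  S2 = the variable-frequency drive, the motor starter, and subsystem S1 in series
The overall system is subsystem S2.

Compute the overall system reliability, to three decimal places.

R(variable-frequency drive) = exp(−0.000033 × 2000) = 0.93613
R(motor starter) = exp(−0.00015 × 2000) = 0.74082
R(suction strainer) = exp(−0.00012 × 2000) = 0.78663
R(check valve) = exp(−0.000075 × 2000) = 0.86071
R(centrifugal pump) = exp(−0.000060 × 2000) = 0.88692
Parallel (suction strainer, check valve, and centrifugal pump): 1 − (1 − 0.78663)(1 − 0.86071)(1 − 0.88692) = 0.99664
Series (variable-frequency drive, motor starter, and [0.99664]): 0.93613 × 0.74082 × 0.99664 = 0.691

0.691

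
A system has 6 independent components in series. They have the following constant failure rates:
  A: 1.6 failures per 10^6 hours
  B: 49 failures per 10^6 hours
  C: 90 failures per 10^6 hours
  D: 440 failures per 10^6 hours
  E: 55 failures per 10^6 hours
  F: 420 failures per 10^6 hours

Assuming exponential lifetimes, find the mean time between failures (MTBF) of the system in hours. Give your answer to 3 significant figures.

947

Series of exponential components: λ_sys = Σ λ_i
λ_sys = 0.0000016 + 0.000049 + 0.000090 + 0.00044 + 0.000055 + 0.00042 = 1.0556e-03 /h
MTBF = 1 / λ_sys = 947 h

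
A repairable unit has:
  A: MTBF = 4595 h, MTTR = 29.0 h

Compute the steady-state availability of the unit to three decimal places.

0.994

A(A) = MTBF/(MTBF+MTTR) = 4595/(4595+29.0) = 0.994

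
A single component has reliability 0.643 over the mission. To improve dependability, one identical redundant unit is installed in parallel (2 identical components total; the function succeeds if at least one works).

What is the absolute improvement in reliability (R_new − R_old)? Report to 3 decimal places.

R_before = 0.643
R_after = 1 − (1 − 0.643)^2 = 0.873
ΔR = 0.873 − 0.643 = 0.230

0.230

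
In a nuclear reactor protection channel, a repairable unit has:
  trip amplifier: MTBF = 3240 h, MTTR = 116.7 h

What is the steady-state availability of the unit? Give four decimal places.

0.9652

A(trip amplifier) = MTBF/(MTBF+MTTR) = 3240/(3240+116.7) = 0.9652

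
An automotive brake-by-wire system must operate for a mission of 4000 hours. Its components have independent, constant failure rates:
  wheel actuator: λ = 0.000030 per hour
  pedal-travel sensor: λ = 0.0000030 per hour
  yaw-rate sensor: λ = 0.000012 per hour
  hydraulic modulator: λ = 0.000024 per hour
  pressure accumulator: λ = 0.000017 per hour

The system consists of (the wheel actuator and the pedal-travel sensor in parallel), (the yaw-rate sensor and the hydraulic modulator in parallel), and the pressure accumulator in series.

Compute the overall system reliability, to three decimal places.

0.929

R(wheel actuator) = exp(−0.000030 × 4000) = 0.88692
R(pedal-travel sensor) = exp(−0.0000030 × 4000) = 0.98807
R(yaw-rate sensor) = exp(−0.000012 × 4000) = 0.95313
R(hydraulic modulator) = exp(−0.000024 × 4000) = 0.90846
R(pressure accumulator) = exp(−0.000017 × 4000) = 0.93426
Parallel (wheel actuator and pedal-travel sensor): 1 − (1 − 0.88692)(1 − 0.98807) = 0.99865
Parallel (yaw-rate sensor and hydraulic modulator): 1 − (1 − 0.95313)(1 − 0.90846) = 0.99571
Series ([0.99865], [0.99571], and pressure accumulator): 0.99865 × 0.99571 × 0.93426 = 0.929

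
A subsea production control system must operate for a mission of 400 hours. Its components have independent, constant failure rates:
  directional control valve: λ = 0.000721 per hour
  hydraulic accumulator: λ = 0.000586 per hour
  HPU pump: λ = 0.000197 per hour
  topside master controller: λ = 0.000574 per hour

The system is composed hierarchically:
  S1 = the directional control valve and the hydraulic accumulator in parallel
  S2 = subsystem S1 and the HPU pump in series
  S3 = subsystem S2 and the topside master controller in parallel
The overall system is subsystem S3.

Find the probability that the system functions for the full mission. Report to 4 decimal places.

R(directional control valve) = exp(−0.000721 × 400) = 0.749462
R(hydraulic accumulator) = exp(−0.000586 × 400) = 0.791045
R(HPU pump) = exp(−0.000197 × 400) = 0.924225
R(topside master controller) = exp(−0.000574 × 400) = 0.794851
Parallel (directional control valve and hydraulic accumulator): 1 − (1 − 0.749462)(1 − 0.791045) = 0.947649
Series ([0.947649] and HPU pump): 0.947649 × 0.924225 = 0.875841
Parallel ([0.875841] and topside master controller): 1 − (1 − 0.875841)(1 − 0.794851) = 0.9745

0.9745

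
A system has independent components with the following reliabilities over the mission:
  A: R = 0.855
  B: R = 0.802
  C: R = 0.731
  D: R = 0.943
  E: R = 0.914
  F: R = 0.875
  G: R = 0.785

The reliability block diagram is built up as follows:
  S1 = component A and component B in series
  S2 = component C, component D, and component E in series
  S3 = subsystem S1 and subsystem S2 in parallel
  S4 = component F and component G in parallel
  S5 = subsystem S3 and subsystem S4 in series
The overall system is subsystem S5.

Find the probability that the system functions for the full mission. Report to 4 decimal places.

0.8600

Series (A and B): 0.855000 × 0.802000 = 0.685710
Series (C, D, and E): 0.731000 × 0.943000 × 0.914000 = 0.630050
Parallel ([0.685710] and [0.630050]): 1 − (1 − 0.685710)(1 − 0.630050) = 0.883728
Parallel (F and G): 1 − (1 − 0.875000)(1 − 0.785000) = 0.973125
Series ([0.883728] and [0.973125]): 0.883728 × 0.973125 = 0.8600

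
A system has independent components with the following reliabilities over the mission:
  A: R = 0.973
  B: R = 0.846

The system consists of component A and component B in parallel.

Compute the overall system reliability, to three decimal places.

0.996

Parallel (A and B): 1 − (1 − 0.97300)(1 − 0.84600) = 0.996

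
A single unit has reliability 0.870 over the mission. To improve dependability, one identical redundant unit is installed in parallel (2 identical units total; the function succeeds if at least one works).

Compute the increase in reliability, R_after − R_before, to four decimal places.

0.1131

R_before = 0.870
R_after = 1 − (1 − 0.870)^2 = 0.9831
ΔR = 0.9831 − 0.870 = 0.1131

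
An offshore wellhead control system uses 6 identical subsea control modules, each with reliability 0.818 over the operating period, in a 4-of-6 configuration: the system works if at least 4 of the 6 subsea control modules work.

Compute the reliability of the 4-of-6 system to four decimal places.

0.9220

R = Σ_{i=4}^{6} C(6,i) p^i (1−p)^{6−i} with p = 0.818
C(6,4)·0.818^4·0.182^2 = 0.222458
C(6,5)·0.818^5·0.182^1 = 0.399935
C(6,6)·0.818^6·0.182^0 = 0.299585
Sum = 0.9220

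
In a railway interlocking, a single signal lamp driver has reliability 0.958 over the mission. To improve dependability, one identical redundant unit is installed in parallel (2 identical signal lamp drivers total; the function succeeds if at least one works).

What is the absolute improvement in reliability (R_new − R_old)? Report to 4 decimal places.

R_before = 0.958
R_after = 1 − (1 − 0.958)^2 = 0.9982
ΔR = 0.9982 − 0.958 = 0.0402

0.0402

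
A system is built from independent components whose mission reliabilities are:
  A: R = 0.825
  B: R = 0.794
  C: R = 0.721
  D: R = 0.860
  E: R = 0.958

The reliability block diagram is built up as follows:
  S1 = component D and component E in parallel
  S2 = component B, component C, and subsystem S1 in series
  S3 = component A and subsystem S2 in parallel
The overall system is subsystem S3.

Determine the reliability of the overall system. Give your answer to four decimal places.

0.9246

Parallel (D and E): 1 − (1 − 0.860000)(1 − 0.958000) = 0.994120
Series (B, C, and [0.994120]): 0.794000 × 0.721000 × 0.994120 = 0.569108
Parallel (A and [0.569108]): 1 − (1 − 0.825000)(1 − 0.569108) = 0.9246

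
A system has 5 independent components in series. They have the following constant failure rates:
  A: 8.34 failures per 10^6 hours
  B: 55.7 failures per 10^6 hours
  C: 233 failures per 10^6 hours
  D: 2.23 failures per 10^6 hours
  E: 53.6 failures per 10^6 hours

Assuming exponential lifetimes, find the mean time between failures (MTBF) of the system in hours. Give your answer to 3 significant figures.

Series of exponential components: λ_sys = Σ λ_i
λ_sys = 0.00000834 + 0.0000557 + 0.000233 + 0.00000223 + 0.0000536 = 3.5287e-04 /h
MTBF = 1 / λ_sys = 2830 h

2830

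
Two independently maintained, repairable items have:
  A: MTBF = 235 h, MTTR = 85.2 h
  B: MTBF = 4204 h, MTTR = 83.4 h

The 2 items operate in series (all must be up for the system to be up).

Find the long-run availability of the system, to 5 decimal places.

0.71964

A(A) = MTBF/(MTBF+MTTR) = 235/(235+85.2) = 0.733916
A(B) = MTBF/(MTBF+MTTR) = 4204/(4204+83.4) = 0.980548
Series availability: 0.733916 × 0.980548 = 0.71964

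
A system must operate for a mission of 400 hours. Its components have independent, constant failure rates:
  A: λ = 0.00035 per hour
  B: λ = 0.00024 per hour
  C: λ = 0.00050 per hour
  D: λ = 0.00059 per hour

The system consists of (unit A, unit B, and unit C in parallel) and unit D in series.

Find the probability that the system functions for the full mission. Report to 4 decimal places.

0.7881

R(A) = exp(−0.00035 × 400) = 0.869358
R(B) = exp(−0.00024 × 400) = 0.908464
R(C) = exp(−0.00050 × 400) = 0.818731
R(D) = exp(−0.00059 × 400) = 0.789781
Parallel (A, B, and C): 1 − (1 − 0.869358)(1 − 0.908464)(1 − 0.818731) = 0.997832
Series ([0.997832] and D): 0.997832 × 0.789781 = 0.7881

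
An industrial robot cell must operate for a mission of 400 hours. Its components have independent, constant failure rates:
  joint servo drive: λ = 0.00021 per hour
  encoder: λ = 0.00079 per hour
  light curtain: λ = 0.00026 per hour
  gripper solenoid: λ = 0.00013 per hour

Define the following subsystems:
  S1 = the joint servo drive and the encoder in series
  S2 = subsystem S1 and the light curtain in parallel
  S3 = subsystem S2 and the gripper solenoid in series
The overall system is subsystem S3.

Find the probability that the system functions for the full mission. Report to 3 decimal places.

0.918

R(joint servo drive) = exp(−0.00021 × 400) = 0.91943
R(encoder) = exp(−0.00079 × 400) = 0.72906
R(light curtain) = exp(−0.00026 × 400) = 0.90123
R(gripper solenoid) = exp(−0.00013 × 400) = 0.94933
Series (joint servo drive and encoder): 0.91943 × 0.72906 = 0.67032
Parallel ([0.67032] and light curtain): 1 − (1 − 0.67032)(1 − 0.90123) = 0.96744
Series ([0.96744] and gripper solenoid): 0.96744 × 0.94933 = 0.918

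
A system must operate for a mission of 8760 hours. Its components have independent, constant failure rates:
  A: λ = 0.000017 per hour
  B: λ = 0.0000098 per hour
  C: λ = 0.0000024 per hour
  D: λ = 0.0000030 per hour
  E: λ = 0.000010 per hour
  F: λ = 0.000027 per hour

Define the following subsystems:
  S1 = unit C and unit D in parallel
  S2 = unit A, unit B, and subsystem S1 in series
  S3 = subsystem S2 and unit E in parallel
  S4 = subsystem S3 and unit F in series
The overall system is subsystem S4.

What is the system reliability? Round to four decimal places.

0.7755

R(A) = exp(−0.000017 × 8760) = 0.861638
R(B) = exp(−0.0000098 × 8760) = 0.917734
R(C) = exp(−0.0000024 × 8760) = 0.979195
R(D) = exp(−0.0000030 × 8760) = 0.974062
R(E) = exp(−0.000010 × 8760) = 0.916127
R(F) = exp(−0.000027 × 8760) = 0.789370
Parallel (C and D): 1 − (1 − 0.979195)(1 − 0.974062) = 0.999460
Series (A, B, and [0.999460]): 0.861638 × 0.917734 × 0.999460 = 0.790327
Parallel ([0.790327] and E): 1 − (1 − 0.790327)(1 − 0.916127) = 0.982414
Series ([0.982414] and F): 0.982414 × 0.789370 = 0.7755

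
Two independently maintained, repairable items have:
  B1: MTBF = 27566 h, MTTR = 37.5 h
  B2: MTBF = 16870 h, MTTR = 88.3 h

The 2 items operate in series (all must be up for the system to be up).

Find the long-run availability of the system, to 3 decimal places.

A(B1) = MTBF/(MTBF+MTTR) = 27566/(27566+37.5) = 0.998641
A(B2) = MTBF/(MTBF+MTTR) = 16870/(16870+88.3) = 0.994793
Series availability: 0.998641 × 0.994793 = 0.993

0.993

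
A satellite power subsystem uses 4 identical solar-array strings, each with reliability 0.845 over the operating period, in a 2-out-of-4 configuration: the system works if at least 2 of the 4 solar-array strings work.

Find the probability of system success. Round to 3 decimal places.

R = Σ_{i=2}^{4} C(4,i) p^i (1−p)^{4−i} with p = 0.845
C(4,2)·0.845^2·0.155^2 = 0.10293
C(4,3)·0.845^3·0.155^1 = 0.37408
C(4,4)·0.845^4·0.155^0 = 0.50983
Sum = 0.987

0.987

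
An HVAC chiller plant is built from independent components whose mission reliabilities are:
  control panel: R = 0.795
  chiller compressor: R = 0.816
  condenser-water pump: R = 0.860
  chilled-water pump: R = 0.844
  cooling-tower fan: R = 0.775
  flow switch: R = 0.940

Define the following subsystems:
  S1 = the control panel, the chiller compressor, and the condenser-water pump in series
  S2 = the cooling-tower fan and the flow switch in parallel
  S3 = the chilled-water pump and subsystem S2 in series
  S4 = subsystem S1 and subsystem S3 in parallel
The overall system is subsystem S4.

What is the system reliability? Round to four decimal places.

Series (control panel, chiller compressor, and condenser-water pump): 0.795000 × 0.816000 × 0.860000 = 0.557899
Parallel (cooling-tower fan and flow switch): 1 − (1 − 0.775000)(1 − 0.940000) = 0.986500
Series (chilled-water pump and [0.986500]): 0.844000 × 0.986500 = 0.832606
Parallel ([0.557899] and [0.832606]): 1 − (1 − 0.557899)(1 − 0.832606) = 0.9260

0.9260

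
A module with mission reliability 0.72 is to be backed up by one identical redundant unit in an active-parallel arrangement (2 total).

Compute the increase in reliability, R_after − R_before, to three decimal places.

R_before = 0.72
R_after = 1 − (1 − 0.72)^2 = 0.922
ΔR = 0.922 − 0.72 = 0.202

0.202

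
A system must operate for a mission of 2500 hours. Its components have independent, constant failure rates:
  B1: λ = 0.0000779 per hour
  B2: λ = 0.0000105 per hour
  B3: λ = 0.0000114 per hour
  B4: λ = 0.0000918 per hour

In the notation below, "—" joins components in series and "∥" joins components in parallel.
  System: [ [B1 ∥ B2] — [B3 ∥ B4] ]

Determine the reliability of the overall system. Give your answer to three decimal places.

R(B1) = exp(−0.0000779 × 2500) = 0.82304
R(B2) = exp(−0.0000105 × 2500) = 0.97409
R(B3) = exp(−0.0000114 × 2500) = 0.97190
R(B4) = exp(−0.0000918 × 2500) = 0.79493
Parallel (B1 and B2): 1 − (1 − 0.82304)(1 − 0.97409) = 0.99541
Parallel (B3 and B4): 1 − (1 − 0.97190)(1 − 0.79493) = 0.99424
Series ([0.99541] and [0.99424]): 0.99541 × 0.99424 = 0.990

0.990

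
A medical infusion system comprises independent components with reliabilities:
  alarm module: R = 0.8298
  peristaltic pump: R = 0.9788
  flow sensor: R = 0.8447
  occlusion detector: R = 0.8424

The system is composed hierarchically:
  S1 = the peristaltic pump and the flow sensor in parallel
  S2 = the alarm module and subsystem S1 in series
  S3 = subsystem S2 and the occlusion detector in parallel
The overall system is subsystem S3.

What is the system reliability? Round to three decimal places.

Parallel (peristaltic pump and flow sensor): 1 − (1 − 0.97880)(1 − 0.84470) = 0.99671
Series (alarm module and [0.99671]): 0.82980 × 0.99671 = 0.82707
Parallel ([0.82707] and occlusion detector): 1 − (1 − 0.82707)(1 − 0.84240) = 0.973

0.973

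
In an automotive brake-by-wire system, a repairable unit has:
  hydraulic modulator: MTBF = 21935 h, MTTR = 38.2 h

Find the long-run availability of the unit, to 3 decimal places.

0.998

A(hydraulic modulator) = MTBF/(MTBF+MTTR) = 21935/(21935+38.2) = 0.998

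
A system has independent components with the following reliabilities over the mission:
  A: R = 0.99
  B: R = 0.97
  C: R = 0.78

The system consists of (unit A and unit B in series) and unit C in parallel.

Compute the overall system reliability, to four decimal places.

0.9913

Series (A and B): 0.990000 × 0.970000 = 0.960300
Parallel ([0.960300] and C): 1 − (1 − 0.960300)(1 − 0.780000) = 0.9913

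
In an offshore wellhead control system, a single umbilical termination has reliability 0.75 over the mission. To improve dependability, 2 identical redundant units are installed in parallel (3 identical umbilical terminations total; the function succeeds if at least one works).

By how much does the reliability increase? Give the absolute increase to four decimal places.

0.2344

R_before = 0.75
R_after = 1 − (1 − 0.75)^3 = 0.9844
ΔR = 0.9844 − 0.75 = 0.2344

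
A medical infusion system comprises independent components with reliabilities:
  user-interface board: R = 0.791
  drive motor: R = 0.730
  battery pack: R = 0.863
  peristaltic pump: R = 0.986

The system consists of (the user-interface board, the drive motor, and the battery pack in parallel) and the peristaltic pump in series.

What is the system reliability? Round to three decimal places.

0.978

Parallel (user-interface board, drive motor, and battery pack): 1 − (1 − 0.79100)(1 − 0.73000)(1 − 0.86300) = 0.99227
Series ([0.99227] and peristaltic pump): 0.99227 × 0.98600 = 0.978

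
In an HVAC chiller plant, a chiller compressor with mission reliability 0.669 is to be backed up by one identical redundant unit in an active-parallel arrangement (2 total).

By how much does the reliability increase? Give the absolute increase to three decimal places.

0.221

R_before = 0.669
R_after = 1 − (1 − 0.669)^2 = 0.890
ΔR = 0.890 − 0.669 = 0.221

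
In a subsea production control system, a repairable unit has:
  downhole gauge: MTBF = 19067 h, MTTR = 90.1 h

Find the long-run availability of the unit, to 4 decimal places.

A(downhole gauge) = MTBF/(MTBF+MTTR) = 19067/(19067+90.1) = 0.9953

0.9953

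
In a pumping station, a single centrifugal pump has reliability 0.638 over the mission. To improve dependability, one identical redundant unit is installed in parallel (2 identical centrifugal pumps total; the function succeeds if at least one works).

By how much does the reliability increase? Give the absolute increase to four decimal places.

R_before = 0.638
R_after = 1 − (1 − 0.638)^2 = 0.8690
ΔR = 0.8690 − 0.638 = 0.2310

0.2310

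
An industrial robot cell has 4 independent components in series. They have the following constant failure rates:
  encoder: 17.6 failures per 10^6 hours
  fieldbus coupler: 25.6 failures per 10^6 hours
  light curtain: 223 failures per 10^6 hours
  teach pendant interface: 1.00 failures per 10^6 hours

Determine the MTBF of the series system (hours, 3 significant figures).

Series of exponential components: λ_sys = Σ λ_i
λ_sys = 0.0000176 + 0.0000256 + 0.000223 + 0.00000100 = 2.6720e-04 /h
MTBF = 1 / λ_sys = 3740 h

3740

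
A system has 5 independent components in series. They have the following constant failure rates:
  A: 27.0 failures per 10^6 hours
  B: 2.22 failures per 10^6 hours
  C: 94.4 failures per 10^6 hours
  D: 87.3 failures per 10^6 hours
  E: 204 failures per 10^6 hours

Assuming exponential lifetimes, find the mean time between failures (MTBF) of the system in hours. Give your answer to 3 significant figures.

2410

Series of exponential components: λ_sys = Σ λ_i
λ_sys = 0.0000270 + 0.00000222 + 0.0000944 + 0.0000873 + 0.000204 = 4.1492e-04 /h
MTBF = 1 / λ_sys = 2410 h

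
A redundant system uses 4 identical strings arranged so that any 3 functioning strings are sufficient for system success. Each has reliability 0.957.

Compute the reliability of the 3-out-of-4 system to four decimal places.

R = Σ_{i=3}^{4} C(4,i) p^i (1−p)^{4−i} with p = 0.957
C(4,3)·0.957^3·0.043^1 = 0.150752
C(4,4)·0.957^4·0.043^0 = 0.838779
Sum = 0.9895

0.9895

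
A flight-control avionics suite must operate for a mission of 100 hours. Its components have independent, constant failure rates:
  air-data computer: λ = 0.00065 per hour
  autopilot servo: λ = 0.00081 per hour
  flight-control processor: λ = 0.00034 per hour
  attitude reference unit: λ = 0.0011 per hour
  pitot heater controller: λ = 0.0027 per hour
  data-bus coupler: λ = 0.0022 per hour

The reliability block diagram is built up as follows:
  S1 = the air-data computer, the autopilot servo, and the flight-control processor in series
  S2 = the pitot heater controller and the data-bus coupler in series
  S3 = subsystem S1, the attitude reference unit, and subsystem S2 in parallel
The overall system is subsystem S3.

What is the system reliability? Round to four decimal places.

R(air-data computer) = exp(−0.00065 × 100) = 0.937067
R(autopilot servo) = exp(−0.00081 × 100) = 0.922194
R(flight-control processor) = exp(−0.00034 × 100) = 0.966572
R(attitude reference unit) = exp(−0.0011 × 100) = 0.895834
R(pitot heater controller) = exp(−0.0027 × 100) = 0.763379
R(data-bus coupler) = exp(−0.0022 × 100) = 0.802519
Series (air-data computer, autopilot servo, and flight-control processor): 0.937067 × 0.922194 × 0.966572 = 0.835271
Series (pitot heater controller and data-bus coupler): 0.763379 × 0.802519 = 0.612626
Parallel ([0.835271], attitude reference unit, and [0.612626]): 1 − (1 − 0.835271)(1 − 0.895834)(1 − 0.612626) = 0.9934

0.9934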